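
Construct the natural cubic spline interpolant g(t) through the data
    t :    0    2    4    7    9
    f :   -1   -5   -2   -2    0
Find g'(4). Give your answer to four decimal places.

With m_i denoting the second derivative at x_i, h_i = 2, 2, 3, 2, and Δ_i = (y_(i+1) − y_i)/h_i = -2, 3/2, 0, 1:
  2·m_0 + 8·m_1 + 2·m_2 = 6(Δ_1 - Δ_0) = 21
  2·m_1 + 10·m_2 + 3·m_3 = 6(Δ_2 - Δ_1) = -9
  3·m_2 + 10·m_3 + 2·m_4 = 6(Δ_3 - Δ_2) = 6
Natural end conditions: m_0 = m_4 = 0.
Solving: m_0 = 0, m_1 = 2127/688, m_2 = -321/172, m_3 = 399/344, m_4 = 0.
On [4, 7], g'(t) = b_2 + 2c_2·(t - 4) + 3d_2·(t - 4)² with b_2 = Δ_2 - h_2(2m_2 + m_3)/6 = 885/688, c_2 = m_2/2 = -321/344, d_2 = (m_3 - m_2)/(6h_2) = 347/2064. So g'(4) = 885/688.

1.2863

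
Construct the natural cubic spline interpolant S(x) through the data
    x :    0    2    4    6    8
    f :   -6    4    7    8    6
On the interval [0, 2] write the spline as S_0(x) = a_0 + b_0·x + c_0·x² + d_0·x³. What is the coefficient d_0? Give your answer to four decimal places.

-0.2232

Write M_i for S''(x_i). With h_i = 2, 2, 2, 2 and divided differences Δ_i = 5, 3/2, 1/2, -1, the continuity of S' gives the tridiagonal system
  2·M_0 + 8·M_1 + 2·M_2 = 6(Δ_1 - Δ_0) = -21
  2·M_1 + 8·M_2 + 2·M_3 = 6(Δ_2 - Δ_1) = -6
  2·M_2 + 8·M_3 + 2·M_4 = 6(Δ_3 - Δ_2) = -9
Natural end conditions: M_0 = M_4 = 0.
Solving: M_0 = 0, M_1 = -75/28, M_2 = 3/14, M_3 = -33/28, M_4 = 0.
On [0, 2], with S_0(x) = a_0 + b_0·x + c_0·x² + d_0·x³: c_0 = M_0/2 = 0, d_0 = (M_1 - M_0)/(6h_0) = -25/112, b_0 = Δ_0 - h_0(2M_0 + M_1)/6 = 165/28.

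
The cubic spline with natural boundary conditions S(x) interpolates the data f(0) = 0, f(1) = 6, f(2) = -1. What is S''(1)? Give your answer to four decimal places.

-19.5000

Let m_i = S''(x_i). Step sizes h_i = 1, 1; slopes of the chords Δ_i = (y_(i+1) - y_i)/h_i = 6, -7.
  1·m_0 + 4·m_1 + 1·m_2 = 6(Δ_1 - Δ_0) = -78
Natural end conditions: m_0 = m_2 = 0.
Forward elimination and back-substitution give m_0 = 0, m_1 = -39/2, m_2 = 0.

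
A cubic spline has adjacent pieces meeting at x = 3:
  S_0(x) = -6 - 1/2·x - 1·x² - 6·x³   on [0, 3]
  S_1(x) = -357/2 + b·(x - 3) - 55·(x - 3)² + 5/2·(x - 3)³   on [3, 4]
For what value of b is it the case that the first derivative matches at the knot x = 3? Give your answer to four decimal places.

-168.5000

S_0'(x) = -1/2 - 2·x - 18·x², so S_0'(3) = -337/2. On the right, S_1'(3) = b, so b = -337/2.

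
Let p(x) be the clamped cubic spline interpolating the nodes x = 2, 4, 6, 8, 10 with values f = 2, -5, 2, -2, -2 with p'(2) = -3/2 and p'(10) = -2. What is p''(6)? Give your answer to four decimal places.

-7.5625

With m_i denoting the second derivative at x_i, h_i = 2, 2, 2, 2, and Δ_i = (y_(i+1) − y_i)/h_i = -7/2, 7/2, -2, 0:
  2·m_0 + 8·m_1 + 2·m_2 = 6(Δ_1 - Δ_0) = 42
  2·m_1 + 8·m_2 + 2·m_3 = 6(Δ_2 - Δ_1) = -33
  2·m_2 + 8·m_3 + 2·m_4 = 6(Δ_3 - Δ_2) = 12
Clamped end conditions give two more equations: 2h_0·m_0 + h_0·m_1 = 6(Δ_0 - p'(2)) = -12 and h_3·m_3 + 2h_3·m_4 = 6(p'(10) - Δ_3) = -12.
Solving the tridiagonal system: m_0 = -841/112, m_1 = 505/56, m_2 = -121/16, m_3 = 265/56, m_4 = -601/112.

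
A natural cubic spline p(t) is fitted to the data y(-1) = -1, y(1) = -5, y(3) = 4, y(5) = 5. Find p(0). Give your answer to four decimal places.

-4.5000

Write m_i for p''(x_i). With h_i = 2, 2, 2 and divided differences Δ_i = -2, 9/2, 1/2, the continuity of p' gives the tridiagonal system
  2·m_0 + 8·m_1 + 2·m_2 = 6(Δ_1 - Δ_0) = 39
  2·m_1 + 8·m_2 + 2·m_3 = 6(Δ_2 - Δ_1) = -24
Natural end conditions: m_0 = m_3 = 0.
Solving: m_0 = 0, m_1 = 6, m_2 = -9/2, m_3 = 0.
On [-1, 1], p(t) = -1 - 4·(t + 1) + 0·(t + 1)² + 1/2·(t + 1)³.
With (t + 1) = 1: p(0) = -9/2.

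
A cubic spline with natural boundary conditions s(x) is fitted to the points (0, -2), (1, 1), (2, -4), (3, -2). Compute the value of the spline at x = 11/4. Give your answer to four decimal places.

With M_i denoting the second derivative at x_i, h_i = 1, 1, 1, and Δ_i = (y_(i+1) − y_i)/h_i = 3, -5, 2:
  1·M_0 + 4·M_1 + 1·M_2 = 6(Δ_1 - Δ_0) = -48
  1·M_1 + 4·M_2 + 1·M_3 = 6(Δ_2 - Δ_1) = 42
Natural end conditions: M_0 = M_3 = 0.
Solving: M_0 = 0, M_1 = -78/5, M_2 = 72/5, M_3 = 0.
On [2, 3], s(x) = -4 - 14/5·(x - 2) + 36/5·(x - 2)² - 12/5·(x - 2)³.
With (x - 2) = 3/4: s(11/4) = -49/16.

-3.0625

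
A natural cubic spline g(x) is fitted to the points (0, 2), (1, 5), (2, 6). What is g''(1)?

-3

Let M_i = g''(x_i). Step sizes h_i = 1, 1; slopes of the chords Δ_i = (y_(i+1) - y_i)/h_i = 3, 1.
  1·M_0 + 4·M_1 + 1·M_2 = 6(Δ_1 - Δ_0) = -12
Natural end conditions: M_0 = M_2 = 0.
Hence M_0 = 0, M_1 = -3, M_2 = 0.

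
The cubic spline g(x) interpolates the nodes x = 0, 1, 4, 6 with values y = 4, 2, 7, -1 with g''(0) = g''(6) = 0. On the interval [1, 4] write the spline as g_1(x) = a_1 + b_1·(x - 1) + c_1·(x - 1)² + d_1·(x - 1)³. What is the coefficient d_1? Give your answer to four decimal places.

-0.5164

Let M_i = g''(x_i). Step sizes h_i = 1, 3, 2; slopes of the chords Δ_i = (y_(i+1) - y_i)/h_i = -2, 5/3, -4.
  1·M_0 + 8·M_1 + 3·M_2 = 6(Δ_1 - Δ_0) = 22
  3·M_1 + 10·M_2 + 2·M_3 = 6(Δ_2 - Δ_1) = -34
Natural end conditions: M_0 = M_3 = 0.
Solving the tridiagonal system: M_0 = 0, M_1 = 322/71, M_2 = -338/71, M_3 = 0.
On [1, 4], with g_1(x) = a_1 + b_1·(x - 1) + c_1·(x - 1)² + d_1·(x - 1)³: c_1 = M_1/2 = 161/71, d_1 = (M_2 - M_1)/(6h_1) = -110/213, b_1 = Δ_1 - h_1(2M_1 + M_2)/6 = -104/213.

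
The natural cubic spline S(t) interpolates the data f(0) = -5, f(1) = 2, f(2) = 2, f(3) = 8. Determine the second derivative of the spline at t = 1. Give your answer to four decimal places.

Put M_i = S'' at the i-th knot. Here h = (1, 1, 1) and Δ = (7, 0, 6), so the interior equations h_(i-1)·M_(i-1) + 2(h_(i-1)+h_i)·M_i + h_i·M_(i+1) = 6(Δ_i − Δ_(i-1)) read
  1·M_0 + 4·M_1 + 1·M_2 = 6(Δ_1 - Δ_0) = -42
  1·M_1 + 4·M_2 + 1·M_3 = 6(Δ_2 - Δ_1) = 36
Natural end conditions: M_0 = M_3 = 0.
Hence M_0 = 0, M_1 = -68/5, M_2 = 62/5, M_3 = 0.

-13.6000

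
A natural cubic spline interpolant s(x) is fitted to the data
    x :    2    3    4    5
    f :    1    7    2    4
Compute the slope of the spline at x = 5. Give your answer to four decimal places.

4.6000

Put M_i = s'' at the i-th knot. Here h = (1, 1, 1) and Δ = (6, -5, 2), so the interior equations h_(i-1)·M_(i-1) + 2(h_(i-1)+h_i)·M_i + h_i·M_(i+1) = 6(Δ_i − Δ_(i-1)) read
  1·M_0 + 4·M_1 + 1·M_2 = 6(Δ_1 - Δ_0) = -66
  1·M_1 + 4·M_2 + 1·M_3 = 6(Δ_2 - Δ_1) = 42
Natural end conditions: M_0 = M_3 = 0.
Solving: M_0 = 0, M_1 = -102/5, M_2 = 78/5, M_3 = 0.
On [4, 5], s'(x) = b_2 + 2c_2·(x - 4) + 3d_2·(x - 4)² with b_2 = Δ_2 - h_2(2M_2 + M_3)/6 = -16/5, c_2 = M_2/2 = 39/5, d_2 = (M_3 - M_2)/(6h_2) = -13/5. So s'(5) = 23/5.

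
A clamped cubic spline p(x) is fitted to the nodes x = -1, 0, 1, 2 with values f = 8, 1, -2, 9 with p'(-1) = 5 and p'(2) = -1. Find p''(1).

Let M_i = p''(x_i). Step sizes h_i = 1, 1, 1; slopes of the chords Δ_i = (y_(i+1) - y_i)/h_i = -7, -3, 11.
  1·M_0 + 4·M_1 + 1·M_2 = 6(Δ_1 - Δ_0) = 24
  1·M_1 + 4·M_2 + 1·M_3 = 6(Δ_2 - Δ_1) = 84
Clamped end conditions give two more equations: 2h_0·M_0 + h_0·M_1 = 6(Δ_0 - p'(-1)) = -72 and h_2·M_2 + 2h_2·M_3 = 6(p'(2) - Δ_2) = -72.
Solving: M_0 = -40, M_1 = 8, M_2 = 32, M_3 = -52.

32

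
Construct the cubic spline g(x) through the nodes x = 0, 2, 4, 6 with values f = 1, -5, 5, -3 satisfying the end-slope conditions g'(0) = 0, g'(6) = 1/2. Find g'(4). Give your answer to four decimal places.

0.2667

With M_i denoting the second derivative at x_i, h_i = 2, 2, 2, and Δ_i = (y_(i+1) − y_i)/h_i = -3, 5, -4:
  2·M_0 + 8·M_1 + 2·M_2 = 6(Δ_1 - Δ_0) = 48
  2·M_1 + 8·M_2 + 2·M_3 = 6(Δ_2 - Δ_1) = -54
Clamped end conditions give two more equations: 2h_0·M_0 + h_0·M_1 = 6(Δ_0 - g'(0)) = -18 and h_2·M_2 + 2h_2·M_3 = 6(g'(6) - Δ_2) = 27.
Hence M_0 = -313/30, M_1 = 178/15, M_2 = -391/30, M_3 = 199/15.
On [4, 6], g'(x) = b_2 + 2c_2·(x - 4) + 3d_2·(x - 4)² with b_2 = Δ_2 - h_2(2M_2 + M_3)/6 = 4/15, c_2 = M_2/2 = -391/60, d_2 = (M_3 - M_2)/(6h_2) = 263/120. So g'(4) = 4/15.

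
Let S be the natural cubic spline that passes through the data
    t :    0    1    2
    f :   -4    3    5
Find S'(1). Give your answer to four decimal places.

Let M_i = S''(x_i). Step sizes h_i = 1, 1; slopes of the chords Δ_i = (y_(i+1) - y_i)/h_i = 7, 2.
  1·M_0 + 4·M_1 + 1·M_2 = 6(Δ_1 - Δ_0) = -30
Natural end conditions: M_0 = M_2 = 0.
Solving: M_0 = 0, M_1 = -15/2, M_2 = 0.
On [1, 2], S'(t) = b_1 + 2c_1·(t - 1) + 3d_1·(t - 1)² with b_1 = Δ_1 - h_1(2M_1 + M_2)/6 = 9/2, c_1 = M_1/2 = -15/4, d_1 = (M_2 - M_1)/(6h_1) = 5/4. So S'(1) = 9/2.

4.5000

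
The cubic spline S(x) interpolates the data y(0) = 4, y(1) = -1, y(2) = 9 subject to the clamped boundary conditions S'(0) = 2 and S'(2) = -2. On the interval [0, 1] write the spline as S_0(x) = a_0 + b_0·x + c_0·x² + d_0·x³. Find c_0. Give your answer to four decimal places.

-22.7500

Put M_i = S'' at the i-th knot. Here h = (1, 1) and Δ = (-5, 10), so the interior equations h_(i-1)·M_(i-1) + 2(h_(i-1)+h_i)·M_i + h_i·M_(i+1) = 6(Δ_i − Δ_(i-1)) read
  1·M_0 + 4·M_1 + 1·M_2 = 6(Δ_1 - Δ_0) = 90
Clamped end conditions give two more equations: 2h_0·M_0 + h_0·M_1 = 6(Δ_0 - S'(0)) = -42 and h_1·M_1 + 2h_1·M_2 = 6(S'(2) - Δ_1) = -72.
Hence M_0 = -91/2, M_1 = 49, M_2 = -121/2.
On [0, 1], with S_0(x) = a_0 + b_0·x + c_0·x² + d_0·x³: c_0 = M_0/2 = -91/4, d_0 = (M_1 - M_0)/(6h_0) = 63/4, b_0 = Δ_0 - h_0(2M_0 + M_1)/6 = 2.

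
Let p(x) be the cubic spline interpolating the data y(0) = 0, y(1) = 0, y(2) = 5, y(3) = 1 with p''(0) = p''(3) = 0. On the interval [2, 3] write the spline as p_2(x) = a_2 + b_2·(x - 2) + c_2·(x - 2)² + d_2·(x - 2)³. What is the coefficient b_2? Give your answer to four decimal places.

1.4667

Let M_i = p''(x_i). Step sizes h_i = 1, 1, 1; slopes of the chords Δ_i = (y_(i+1) - y_i)/h_i = 0, 5, -4.
  1·M_0 + 4·M_1 + 1·M_2 = 6(Δ_1 - Δ_0) = 30
  1·M_1 + 4·M_2 + 1·M_3 = 6(Δ_2 - Δ_1) = -54
Natural end conditions: M_0 = M_3 = 0.
Forward elimination and back-substitution give M_0 = 0, M_1 = 58/5, M_2 = -82/5, M_3 = 0.
On [2, 3], with p_2(x) = a_2 + b_2·(x - 2) + c_2·(x - 2)² + d_2·(x - 2)³: c_2 = M_2/2 = -41/5, d_2 = (M_3 - M_2)/(6h_2) = 41/15, b_2 = Δ_2 - h_2(2M_2 + M_3)/6 = 22/15.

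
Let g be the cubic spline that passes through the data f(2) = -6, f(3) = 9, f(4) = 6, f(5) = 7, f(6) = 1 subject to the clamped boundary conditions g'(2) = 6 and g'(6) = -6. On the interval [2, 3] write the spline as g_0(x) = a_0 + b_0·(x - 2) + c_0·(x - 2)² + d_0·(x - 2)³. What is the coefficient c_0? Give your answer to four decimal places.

Put M_i = g'' at the i-th knot. Here h = (1, 1, 1, 1) and Δ = (15, -3, 1, -6), so the interior equations h_(i-1)·M_(i-1) + 2(h_(i-1)+h_i)·M_i + h_i·M_(i+1) = 6(Δ_i − Δ_(i-1)) read
  1·M_0 + 4·M_1 + 1·M_2 = 6(Δ_1 - Δ_0) = -108
  1·M_1 + 4·M_2 + 1·M_3 = 6(Δ_2 - Δ_1) = 24
  1·M_2 + 4·M_3 + 1·M_4 = 6(Δ_3 - Δ_2) = -42
Clamped end conditions give two more equations: 2h_0·M_0 + h_0·M_1 = 6(Δ_0 - g'(2)) = 54 and h_3·M_3 + 2h_3·M_4 = 6(g'(6) - Δ_3) = 0.
Forward elimination and back-substitution give M_0 = 1383/28, M_1 = -627/14, M_2 = 87/4, M_3 = -255/14, M_4 = 255/28.
On [2, 3], with g_0(x) = a_0 + b_0·(x - 2) + c_0·(x - 2)² + d_0·(x - 2)³: c_0 = M_0/2 = 1383/56, d_0 = (M_1 - M_0)/(6h_0) = -879/56, b_0 = Δ_0 - h_0(2M_0 + M_1)/6 = 6.

24.6964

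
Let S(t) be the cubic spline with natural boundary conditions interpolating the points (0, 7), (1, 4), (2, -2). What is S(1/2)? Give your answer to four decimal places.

5.7813

Put σ_i = S'' at the i-th knot. Here h = (1, 1) and Δ = (-3, -6), so the interior equations h_(i-1)·σ_(i-1) + 2(h_(i-1)+h_i)·σ_i + h_i·σ_(i+1) = 6(Δ_i − Δ_(i-1)) read
  1·σ_0 + 4·σ_1 + 1·σ_2 = 6(Δ_1 - Δ_0) = -18
Natural end conditions: σ_0 = σ_2 = 0.
Solving the tridiagonal system: σ_0 = 0, σ_1 = -9/2, σ_2 = 0.
On [0, 1], S(t) = 7 - 9/4·t + 0·t² - 3/4·t³.
With t = 1/2: S(1/2) = 185/32.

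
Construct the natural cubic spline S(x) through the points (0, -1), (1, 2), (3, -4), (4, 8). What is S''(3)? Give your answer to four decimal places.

With M_i denoting the second derivative at x_i, h_i = 1, 2, 1, and Δ_i = (y_(i+1) − y_i)/h_i = 3, -3, 12:
  1·M_0 + 6·M_1 + 2·M_2 = 6(Δ_1 - Δ_0) = -36
  2·M_1 + 6·M_2 + 1·M_3 = 6(Δ_2 - Δ_1) = 90
Natural end conditions: M_0 = M_3 = 0.
Hence M_0 = 0, M_1 = -99/8, M_2 = 153/8, M_3 = 0.

19.1250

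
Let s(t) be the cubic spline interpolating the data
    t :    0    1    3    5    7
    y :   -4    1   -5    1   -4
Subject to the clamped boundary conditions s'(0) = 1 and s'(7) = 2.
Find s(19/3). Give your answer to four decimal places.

-3.2834

Let M_i = s''(x_i). Step sizes h_i = 1, 2, 2, 2; slopes of the chords Δ_i = (y_(i+1) - y_i)/h_i = 5, -3, 3, -5/2.
  1·M_0 + 6·M_1 + 2·M_2 = 6(Δ_1 - Δ_0) = -48
  2·M_1 + 8·M_2 + 2·M_3 = 6(Δ_2 - Δ_1) = 36
  2·M_2 + 8·M_3 + 2·M_4 = 6(Δ_3 - Δ_2) = -33
Clamped end conditions give two more equations: 2h_0·M_0 + h_0·M_1 = 6(Δ_0 - s'(0)) = 24 and h_3·M_3 + 2h_3·M_4 = 6(s'(7) - Δ_3) = 27.
Solving the tridiagonal system: M_0 = 1667/86, M_1 = -635/43, M_2 = 1825/172, M_3 = -416/43, M_4 = 1993/172.
On [5, 7], s(t) = 1 + 15/172·(t - 5) - 208/43·(t - 5)² + 1219/688·(t - 5)³.
With (t - 5) = 4/3: s(19/3) = -3812/1161.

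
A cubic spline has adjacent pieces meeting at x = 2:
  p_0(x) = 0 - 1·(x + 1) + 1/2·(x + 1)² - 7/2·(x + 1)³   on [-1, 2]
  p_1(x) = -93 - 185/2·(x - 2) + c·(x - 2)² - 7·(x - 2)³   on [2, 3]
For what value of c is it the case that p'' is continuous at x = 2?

p_0''(x) = 1 - 21·(x + 1), so p_0''(2) = -62. On the right, p_1''(2) = 2c, so c = -31.

-31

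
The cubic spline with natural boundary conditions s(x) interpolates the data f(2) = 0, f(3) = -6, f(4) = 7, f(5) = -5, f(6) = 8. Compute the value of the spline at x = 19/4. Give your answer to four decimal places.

-2.4838

With σ_i denoting the second derivative at x_i, h_i = 1, 1, 1, 1, and Δ_i = (y_(i+1) − y_i)/h_i = -6, 13, -12, 13:
  1·σ_0 + 4·σ_1 + 1·σ_2 = 6(Δ_1 - Δ_0) = 114
  1·σ_1 + 4·σ_2 + 1·σ_3 = 6(Δ_2 - Δ_1) = -150
  1·σ_2 + 4·σ_3 + 1·σ_4 = 6(Δ_3 - Δ_2) = 150
Natural end conditions: σ_0 = σ_4 = 0.
Solving the tridiagonal system: σ_0 = 0, σ_1 = 615/14, σ_2 = -432/7, σ_3 = 741/14, σ_4 = 0.
On [4, 5], s(x) = 7 - 1/4·(x - 4) - 216/7·(x - 4)² + 535/28·(x - 4)³.
With (x - 4) = 3/4: s(19/4) = -4451/1792.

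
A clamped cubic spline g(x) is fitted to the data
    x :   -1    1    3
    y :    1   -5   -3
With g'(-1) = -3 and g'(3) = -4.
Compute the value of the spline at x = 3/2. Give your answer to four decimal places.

Write M_i for g''(x_i). With h_i = 2, 2 and divided differences Δ_i = -3, 1, the continuity of g' gives the tridiagonal system
  2·M_0 + 8·M_1 + 2·M_2 = 6(Δ_1 - Δ_0) = 24
Clamped end conditions give two more equations: 2h_0·M_0 + h_0·M_1 = 6(Δ_0 - g'(-1)) = 0 and h_1·M_1 + 2h_1·M_2 = 6(g'(3) - Δ_1) = -30.
Hence M_0 = -13/4, M_1 = 13/2, M_2 = -43/4.
On [1, 3], g(x) = -5 + 1/4·(x - 1) + 13/4·(x - 1)² - 23/16·(x - 1)³.
With (x - 1) = 1/2: g(3/2) = -543/128.

-4.2422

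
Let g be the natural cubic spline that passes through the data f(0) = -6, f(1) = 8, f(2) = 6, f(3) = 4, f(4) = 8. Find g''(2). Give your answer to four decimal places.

Put m_i = g'' at the i-th knot. Here h = (1, 1, 1, 1) and Δ = (14, -2, -2, 4), so the interior equations h_(i-1)·m_(i-1) + 2(h_(i-1)+h_i)·m_i + h_i·m_(i+1) = 6(Δ_i − Δ_(i-1)) read
  1·m_0 + 4·m_1 + 1·m_2 = 6(Δ_1 - Δ_0) = -96
  1·m_1 + 4·m_2 + 1·m_3 = 6(Δ_2 - Δ_1) = 0
  1·m_2 + 4·m_3 + 1·m_4 = 6(Δ_3 - Δ_2) = 36
Natural end conditions: m_0 = m_4 = 0.
Solving the tridiagonal system: m_0 = 0, m_1 = -351/14, m_2 = 30/7, m_3 = 111/14, m_4 = 0.

4.2857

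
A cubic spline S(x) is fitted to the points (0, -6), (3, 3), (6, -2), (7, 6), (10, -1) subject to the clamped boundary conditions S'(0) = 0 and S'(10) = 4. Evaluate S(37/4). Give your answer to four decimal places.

Write m_i for S''(x_i). With h_i = 3, 3, 1, 3 and divided differences Δ_i = 3, -5/3, 8, -7/3, the continuity of S' gives the tridiagonal system
  3·m_0 + 12·m_1 + 3·m_2 = 6(Δ_1 - Δ_0) = -28
  3·m_1 + 8·m_2 + 1·m_3 = 6(Δ_2 - Δ_1) = 58
  1·m_2 + 8·m_3 + 3·m_4 = 6(Δ_3 - Δ_2) = -62
Clamped end conditions give two more equations: 2h_0·m_0 + h_0·m_1 = 6(Δ_0 - S'(0)) = 18 and h_3·m_3 + 2h_3·m_4 = 6(S'(10) - Δ_3) = 38.
Forward elimination and back-substitution give m_0 = 2041/318, m_1 = -1087/159, m_2 = 1229/106, m_3 = -755/53, m_4 = 4279/318.
On [7, 10], S(x) = 6 + 1099/212·(x - 7) - 755/106·(x - 7)² + 8809/5724·(x - 7)³.
With (x - 7) = 9/4: S(37/4) = -11733/13568.

-0.8648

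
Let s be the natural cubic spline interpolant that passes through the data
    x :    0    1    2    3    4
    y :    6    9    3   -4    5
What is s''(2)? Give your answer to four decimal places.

-4.7143

With M_i denoting the second derivative at x_i, h_i = 1, 1, 1, 1, and Δ_i = (y_(i+1) − y_i)/h_i = 3, -6, -7, 9:
  1·M_0 + 4·M_1 + 1·M_2 = 6(Δ_1 - Δ_0) = -54
  1·M_1 + 4·M_2 + 1·M_3 = 6(Δ_2 - Δ_1) = -6
  1·M_2 + 4·M_3 + 1·M_4 = 6(Δ_3 - Δ_2) = 96
Natural end conditions: M_0 = M_4 = 0.
Hence M_0 = 0, M_1 = -345/28, M_2 = -33/7, M_3 = 705/28, M_4 = 0.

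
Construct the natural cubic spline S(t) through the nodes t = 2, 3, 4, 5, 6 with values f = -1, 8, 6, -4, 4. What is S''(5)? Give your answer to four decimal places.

31.1786

Let M_i = S''(x_i). Step sizes h_i = 1, 1, 1, 1; slopes of the chords Δ_i = (y_(i+1) - y_i)/h_i = 9, -2, -10, 8.
  1·M_0 + 4·M_1 + 1·M_2 = 6(Δ_1 - Δ_0) = -66
  1·M_1 + 4·M_2 + 1·M_3 = 6(Δ_2 - Δ_1) = -48
  1·M_2 + 4·M_3 + 1·M_4 = 6(Δ_3 - Δ_2) = 108
Natural end conditions: M_0 = M_4 = 0.
Forward elimination and back-substitution give M_0 = 0, M_1 = -345/28, M_2 = -117/7, M_3 = 873/28, M_4 = 0.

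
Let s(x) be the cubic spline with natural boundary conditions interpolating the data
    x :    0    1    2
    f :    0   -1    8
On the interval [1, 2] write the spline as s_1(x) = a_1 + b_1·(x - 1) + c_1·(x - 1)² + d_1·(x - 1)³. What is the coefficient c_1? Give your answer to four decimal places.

7.5000

Let m_i = s''(x_i). Step sizes h_i = 1, 1; slopes of the chords Δ_i = (y_(i+1) - y_i)/h_i = -1, 9.
  1·m_0 + 4·m_1 + 1·m_2 = 6(Δ_1 - Δ_0) = 60
Natural end conditions: m_0 = m_2 = 0.
Solving: m_0 = 0, m_1 = 15, m_2 = 0.
On [1, 2], with s_1(x) = a_1 + b_1·(x - 1) + c_1·(x - 1)² + d_1·(x - 1)³: c_1 = m_1/2 = 15/2, d_1 = (m_2 - m_1)/(6h_1) = -5/2, b_1 = Δ_1 - h_1(2m_1 + m_2)/6 = 4.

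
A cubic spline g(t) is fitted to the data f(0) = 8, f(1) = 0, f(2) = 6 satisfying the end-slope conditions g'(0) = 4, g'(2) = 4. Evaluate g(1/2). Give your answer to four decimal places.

With M_i denoting the second derivative at x_i, h_i = 1, 1, and Δ_i = (y_(i+1) − y_i)/h_i = -8, 6:
  1·M_0 + 4·M_1 + 1·M_2 = 6(Δ_1 - Δ_0) = 84
Clamped end conditions give two more equations: 2h_0·M_0 + h_0·M_1 = 6(Δ_0 - g'(0)) = -72 and h_1·M_1 + 2h_1·M_2 = 6(g'(2) - Δ_1) = -12.
Forward elimination and back-substitution give M_0 = -57, M_1 = 42, M_2 = -27.
On [0, 1], g(t) = 8 + 4·t - 57/2·t² + 33/2·t³.
With t = 1/2: g(1/2) = 79/16.

4.9375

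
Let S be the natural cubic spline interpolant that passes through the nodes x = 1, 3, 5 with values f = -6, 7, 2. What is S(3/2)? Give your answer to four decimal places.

-1.6953

Let σ_i = S''(x_i). Step sizes h_i = 2, 2; slopes of the chords Δ_i = (y_(i+1) - y_i)/h_i = 13/2, -5/2.
  2·σ_0 + 8·σ_1 + 2·σ_2 = 6(Δ_1 - Δ_0) = -54
Natural end conditions: σ_0 = σ_2 = 0.
Solving: σ_0 = 0, σ_1 = -27/4, σ_2 = 0.
On [1, 3], S(x) = -6 + 35/4·(x - 1) + 0·(x - 1)² - 9/16·(x - 1)³.
With (x - 1) = 1/2: S(3/2) = -217/128.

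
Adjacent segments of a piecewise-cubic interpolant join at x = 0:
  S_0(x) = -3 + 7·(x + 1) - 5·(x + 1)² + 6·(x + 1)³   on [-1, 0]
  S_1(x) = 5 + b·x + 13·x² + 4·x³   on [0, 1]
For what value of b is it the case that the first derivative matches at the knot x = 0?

15

S_0'(x) = 7 - 10·(x + 1) + 18·(x + 1)², so S_0'(0) = 15. On the right, S_1'(0) = b, so b = 15.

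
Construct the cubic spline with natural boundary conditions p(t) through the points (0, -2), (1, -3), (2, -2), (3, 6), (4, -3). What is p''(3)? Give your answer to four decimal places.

-30.1071

Let M_i = p''(x_i). Step sizes h_i = 1, 1, 1, 1; slopes of the chords Δ_i = (y_(i+1) - y_i)/h_i = -1, 1, 8, -9.
  1·M_0 + 4·M_1 + 1·M_2 = 6(Δ_1 - Δ_0) = 12
  1·M_1 + 4·M_2 + 1·M_3 = 6(Δ_2 - Δ_1) = 42
  1·M_2 + 4·M_3 + 1·M_4 = 6(Δ_3 - Δ_2) = -102
Natural end conditions: M_0 = M_4 = 0.
Forward elimination and back-substitution give M_0 = 0, M_1 = -45/28, M_2 = 129/7, M_3 = -843/28, M_4 = 0.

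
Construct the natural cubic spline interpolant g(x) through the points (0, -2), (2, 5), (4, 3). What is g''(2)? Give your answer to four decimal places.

Write M_i for g''(x_i). With h_i = 2, 2 and divided differences Δ_i = 7/2, -1, the continuity of g' gives the tridiagonal system
  2·M_0 + 8·M_1 + 2·M_2 = 6(Δ_1 - Δ_0) = -27
Natural end conditions: M_0 = M_2 = 0.
Forward elimination and back-substitution give M_0 = 0, M_1 = -27/8, M_2 = 0.

-3.3750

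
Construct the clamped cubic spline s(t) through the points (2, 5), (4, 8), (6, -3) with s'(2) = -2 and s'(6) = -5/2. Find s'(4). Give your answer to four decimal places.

-1.8750

Write m_i for s''(x_i). With h_i = 2, 2 and divided differences Δ_i = 3/2, -11/2, the continuity of s' gives the tridiagonal system
  2·m_0 + 8·m_1 + 2·m_2 = 6(Δ_1 - Δ_0) = -42
Clamped end conditions give two more equations: 2h_0·m_0 + h_0·m_1 = 6(Δ_0 - s'(2)) = 21 and h_1·m_1 + 2h_1·m_2 = 6(s'(6) - Δ_1) = 18.
Solving the tridiagonal system: m_0 = 83/8, m_1 = -41/4, m_2 = 77/8.
On [4, 6], s'(t) = b_1 + 2c_1·(t - 4) + 3d_1·(t - 4)² with b_1 = Δ_1 - h_1(2m_1 + m_2)/6 = -15/8, c_1 = m_1/2 = -41/8, d_1 = (m_2 - m_1)/(6h_1) = 53/32. So s'(4) = -15/8.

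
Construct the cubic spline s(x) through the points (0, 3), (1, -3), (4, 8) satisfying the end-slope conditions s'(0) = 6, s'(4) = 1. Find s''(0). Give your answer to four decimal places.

-44.5000

With m_i denoting the second derivative at x_i, h_i = 1, 3, and Δ_i = (y_(i+1) − y_i)/h_i = -6, 11/3:
  1·m_0 + 8·m_1 + 3·m_2 = 6(Δ_1 - Δ_0) = 58
Clamped end conditions give two more equations: 2h_0·m_0 + h_0·m_1 = 6(Δ_0 - s'(0)) = -72 and h_1·m_1 + 2h_1·m_2 = 6(s'(4) - Δ_1) = -16.
Solving the tridiagonal system: m_0 = -89/2, m_1 = 17, m_2 = -67/6.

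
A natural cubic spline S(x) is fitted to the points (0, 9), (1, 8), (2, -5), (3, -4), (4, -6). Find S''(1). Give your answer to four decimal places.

Let m_i = S''(x_i). Step sizes h_i = 1, 1, 1, 1; slopes of the chords Δ_i = (y_(i+1) - y_i)/h_i = -1, -13, 1, -2.
  1·m_0 + 4·m_1 + 1·m_2 = 6(Δ_1 - Δ_0) = -72
  1·m_1 + 4·m_2 + 1·m_3 = 6(Δ_2 - Δ_1) = 84
  1·m_2 + 4·m_3 + 1·m_4 = 6(Δ_3 - Δ_2) = -18
Natural end conditions: m_0 = m_4 = 0.
Forward elimination and back-substitution give m_0 = 0, m_1 = -717/28, m_2 = 213/7, m_3 = -339/28, m_4 = 0.

-25.6071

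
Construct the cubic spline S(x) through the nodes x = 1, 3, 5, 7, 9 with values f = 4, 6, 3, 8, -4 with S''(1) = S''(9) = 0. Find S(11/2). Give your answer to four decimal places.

4.2065

Write M_i for S''(x_i). With h_i = 2, 2, 2, 2 and divided differences Δ_i = 1, -3/2, 5/2, -6, the continuity of S' gives the tridiagonal system
  2·M_0 + 8·M_1 + 2·M_2 = 6(Δ_1 - Δ_0) = -15
  2·M_1 + 8·M_2 + 2·M_3 = 6(Δ_2 - Δ_1) = 24
  2·M_2 + 8·M_3 + 2·M_4 = 6(Δ_3 - Δ_2) = -51
Natural end conditions: M_0 = M_4 = 0.
Solving: M_0 = 0, M_1 = -93/28, M_2 = 81/14, M_3 = -219/28, M_4 = 0.
On [5, 7], S(x) = 3 + 5/4·(x - 5) + 81/28·(x - 5)² - 127/112·(x - 5)³.
With (x - 5) = 1/2: S(11/2) = 3769/896.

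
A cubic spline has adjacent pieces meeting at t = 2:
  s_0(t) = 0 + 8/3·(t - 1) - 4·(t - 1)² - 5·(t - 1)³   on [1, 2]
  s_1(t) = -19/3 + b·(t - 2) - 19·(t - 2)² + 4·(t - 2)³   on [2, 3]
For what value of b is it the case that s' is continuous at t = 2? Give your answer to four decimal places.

-20.3333

s_0'(t) = 8/3 - 8·(t - 1) - 15·(t - 1)², so s_0'(2) = -61/3. On the right, s_1'(2) = b, so b = -61/3.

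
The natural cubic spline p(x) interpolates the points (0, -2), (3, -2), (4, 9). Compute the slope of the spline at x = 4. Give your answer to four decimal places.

Put σ_i = p'' at the i-th knot. Here h = (3, 1) and Δ = (0, 11), so the interior equations h_(i-1)·σ_(i-1) + 2(h_(i-1)+h_i)·σ_i + h_i·σ_(i+1) = 6(Δ_i − Δ_(i-1)) read
  3·σ_0 + 8·σ_1 + 1·σ_2 = 6(Δ_1 - Δ_0) = 66
Natural end conditions: σ_0 = σ_2 = 0.
Solving: σ_0 = 0, σ_1 = 33/4, σ_2 = 0.
On [3, 4], p'(x) = b_1 + 2c_1·(x - 3) + 3d_1·(x - 3)² with b_1 = Δ_1 - h_1(2σ_1 + σ_2)/6 = 33/4, c_1 = σ_1/2 = 33/8, d_1 = (σ_2 - σ_1)/(6h_1) = -11/8. So p'(4) = 99/8.

12.3750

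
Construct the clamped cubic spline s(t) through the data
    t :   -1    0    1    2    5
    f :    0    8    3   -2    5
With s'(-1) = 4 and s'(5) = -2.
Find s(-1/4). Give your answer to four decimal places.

Let M_i = s''(x_i). Step sizes h_i = 1, 1, 1, 3; slopes of the chords Δ_i = (y_(i+1) - y_i)/h_i = 8, -5, -5, 7/3.
  1·M_0 + 4·M_1 + 1·M_2 = 6(Δ_1 - Δ_0) = -78
  1·M_1 + 4·M_2 + 1·M_3 = 6(Δ_2 - Δ_1) = 0
  1·M_2 + 8·M_3 + 3·M_4 = 6(Δ_3 - Δ_2) = 44
Clamped end conditions give two more equations: 2h_0·M_0 + h_0·M_1 = 6(Δ_0 - s'(-1)) = 24 and h_3·M_3 + 2h_3·M_4 = 6(s'(5) - Δ_3) = -26.
Solving: M_0 = 1379/54, M_1 = -731/27, M_2 = 257/54, M_3 = 217/27, M_4 = -451/54.
On [-1, 0], s(t) = 0 + 4·(t + 1) + 1379/108·(t + 1)² - 947/108·(t + 1)³.
With (t + 1) = 3/4: s(-1/4) = 4979/768.

6.4831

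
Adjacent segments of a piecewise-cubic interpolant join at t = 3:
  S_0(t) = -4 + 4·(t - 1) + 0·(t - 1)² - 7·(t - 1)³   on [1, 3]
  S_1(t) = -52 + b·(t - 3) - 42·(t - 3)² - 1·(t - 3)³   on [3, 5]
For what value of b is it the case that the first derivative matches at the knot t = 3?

-80

S_0'(t) = 4 + 0·(t - 1) - 21·(t - 1)², so S_0'(3) = -80. On the right, S_1'(3) = b, so b = -80.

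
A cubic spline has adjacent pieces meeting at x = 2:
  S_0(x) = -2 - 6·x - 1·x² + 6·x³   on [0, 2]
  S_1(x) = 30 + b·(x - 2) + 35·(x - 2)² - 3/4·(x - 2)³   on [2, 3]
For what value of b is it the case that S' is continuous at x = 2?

62

S_0'(x) = -6 - 2·x + 18·x², so S_0'(2) = 62. On the right, S_1'(2) = b, so b = 62.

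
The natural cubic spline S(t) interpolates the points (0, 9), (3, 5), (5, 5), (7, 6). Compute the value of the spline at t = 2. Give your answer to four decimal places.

5.9094

With M_i denoting the second derivative at x_i, h_i = 3, 2, 2, and Δ_i = (y_(i+1) − y_i)/h_i = -4/3, 0, 1/2:
  3·M_0 + 10·M_1 + 2·M_2 = 6(Δ_1 - Δ_0) = 8
  2·M_1 + 8·M_2 + 2·M_3 = 6(Δ_2 - Δ_1) = 3
Natural end conditions: M_0 = M_3 = 0.
Solving the tridiagonal system: M_0 = 0, M_1 = 29/38, M_2 = 7/38, M_3 = 0.
On [0, 3], S(t) = 9 - 391/228·t + 0·t² + 29/684·t³.
With t = 2: S(2) = 2021/342.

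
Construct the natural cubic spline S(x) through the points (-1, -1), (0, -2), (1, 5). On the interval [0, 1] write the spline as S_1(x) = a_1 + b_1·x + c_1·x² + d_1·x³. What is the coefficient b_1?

Write m_i for S''(x_i). With h_i = 1, 1 and divided differences Δ_i = -1, 7, the continuity of S' gives the tridiagonal system
  1·m_0 + 4·m_1 + 1·m_2 = 6(Δ_1 - Δ_0) = 48
Natural end conditions: m_0 = m_2 = 0.
Solving the tridiagonal system: m_0 = 0, m_1 = 12, m_2 = 0.
On [0, 1], with S_1(x) = a_1 + b_1·x + c_1·x² + d_1·x³: c_1 = m_1/2 = 6, d_1 = (m_2 - m_1)/(6h_1) = -2, b_1 = Δ_1 - h_1(2m_1 + m_2)/6 = 3.

3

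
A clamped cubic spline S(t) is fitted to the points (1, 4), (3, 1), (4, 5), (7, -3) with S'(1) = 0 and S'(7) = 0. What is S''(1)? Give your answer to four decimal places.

Write M_i for S''(x_i). With h_i = 2, 1, 3 and divided differences Δ_i = -3/2, 4, -8/3, the continuity of S' gives the tridiagonal system
  2·M_0 + 6·M_1 + 1·M_2 = 6(Δ_1 - Δ_0) = 33
  1·M_1 + 8·M_2 + 3·M_3 = 6(Δ_2 - Δ_1) = -40
Clamped end conditions give two more equations: 2h_0·M_0 + h_0·M_1 = 6(Δ_0 - S'(1)) = -9 and h_2·M_2 + 2h_2·M_3 = 6(S'(7) - Δ_2) = 16.
Hence M_0 = -289/42, M_1 = 389/42, M_2 = -185/21, M_3 = 99/14.

-6.8810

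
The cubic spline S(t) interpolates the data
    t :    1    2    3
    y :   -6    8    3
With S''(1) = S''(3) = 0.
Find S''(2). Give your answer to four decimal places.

Let σ_i = S''(x_i). Step sizes h_i = 1, 1; slopes of the chords Δ_i = (y_(i+1) - y_i)/h_i = 14, -5.
  1·σ_0 + 4·σ_1 + 1·σ_2 = 6(Δ_1 - Δ_0) = -114
Natural end conditions: σ_0 = σ_2 = 0.
Hence σ_0 = 0, σ_1 = -57/2, σ_2 = 0.

-28.5000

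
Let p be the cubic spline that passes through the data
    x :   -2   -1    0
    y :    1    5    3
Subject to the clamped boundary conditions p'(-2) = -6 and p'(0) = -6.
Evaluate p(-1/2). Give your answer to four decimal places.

5.3125

Put M_i = p'' at the i-th knot. Here h = (1, 1) and Δ = (4, -2), so the interior equations h_(i-1)·M_(i-1) + 2(h_(i-1)+h_i)·M_i + h_i·M_(i+1) = 6(Δ_i − Δ_(i-1)) read
  1·M_0 + 4·M_1 + 1·M_2 = 6(Δ_1 - Δ_0) = -36
Clamped end conditions give two more equations: 2h_0·M_0 + h_0·M_1 = 6(Δ_0 - p'(-2)) = 60 and h_1·M_1 + 2h_1·M_2 = 6(p'(0) - Δ_1) = -24.
Solving the tridiagonal system: M_0 = 39, M_1 = -18, M_2 = -3.
On [-1, 0], p(x) = 5 + 9/2·(x + 1) - 9·(x + 1)² + 5/2·(x + 1)³.
With (x + 1) = 1/2: p(-1/2) = 85/16.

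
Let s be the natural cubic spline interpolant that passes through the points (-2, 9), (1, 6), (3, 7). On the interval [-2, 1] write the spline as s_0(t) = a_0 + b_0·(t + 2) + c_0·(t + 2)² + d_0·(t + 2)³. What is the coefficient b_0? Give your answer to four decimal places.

-1.4500

Put m_i = s'' at the i-th knot. Here h = (3, 2) and Δ = (-1, 1/2), so the interior equations h_(i-1)·m_(i-1) + 2(h_(i-1)+h_i)·m_i + h_i·m_(i+1) = 6(Δ_i − Δ_(i-1)) read
  3·m_0 + 10·m_1 + 2·m_2 = 6(Δ_1 - Δ_0) = 9
Natural end conditions: m_0 = m_2 = 0.
Solving the tridiagonal system: m_0 = 0, m_1 = 9/10, m_2 = 0.
On [-2, 1], with s_0(t) = a_0 + b_0·(t + 2) + c_0·(t + 2)² + d_0·(t + 2)³: c_0 = m_0/2 = 0, d_0 = (m_1 - m_0)/(6h_0) = 1/20, b_0 = Δ_0 - h_0(2m_0 + m_1)/6 = -29/20.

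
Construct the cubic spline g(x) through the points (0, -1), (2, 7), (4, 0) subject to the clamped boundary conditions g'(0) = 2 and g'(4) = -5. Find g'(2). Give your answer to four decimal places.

Put M_i = g'' at the i-th knot. Here h = (2, 2) and Δ = (4, -7/2), so the interior equations h_(i-1)·M_(i-1) + 2(h_(i-1)+h_i)·M_i + h_i·M_(i+1) = 6(Δ_i − Δ_(i-1)) read
  2·M_0 + 8·M_1 + 2·M_2 = 6(Δ_1 - Δ_0) = -45
Clamped end conditions give two more equations: 2h_0·M_0 + h_0·M_1 = 6(Δ_0 - g'(0)) = 12 and h_1·M_1 + 2h_1·M_2 = 6(g'(4) - Δ_1) = -9.
Hence M_0 = 55/8, M_1 = -31/4, M_2 = 13/8.
On [2, 4], g'(x) = b_1 + 2c_1·(x - 2) + 3d_1·(x - 2)² with b_1 = Δ_1 - h_1(2M_1 + M_2)/6 = 9/8, c_1 = M_1/2 = -31/8, d_1 = (M_2 - M_1)/(6h_1) = 25/32. So g'(2) = 9/8.

1.1250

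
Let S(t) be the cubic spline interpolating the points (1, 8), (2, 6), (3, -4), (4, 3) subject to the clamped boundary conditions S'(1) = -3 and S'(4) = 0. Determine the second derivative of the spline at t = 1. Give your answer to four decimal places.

Write M_i for S''(x_i). With h_i = 1, 1, 1 and divided differences Δ_i = -2, -10, 7, the continuity of S' gives the tridiagonal system
  1·M_0 + 4·M_1 + 1·M_2 = 6(Δ_1 - Δ_0) = -48
  1·M_1 + 4·M_2 + 1·M_3 = 6(Δ_2 - Δ_1) = 102
Clamped end conditions give two more equations: 2h_0·M_0 + h_0·M_1 = 6(Δ_0 - S'(1)) = 6 and h_2·M_2 + 2h_2·M_3 = 6(S'(4) - Δ_2) = -42.
Solving the tridiagonal system: M_0 = 82/5, M_1 = -134/5, M_2 = 214/5, M_3 = -212/5.

16.4000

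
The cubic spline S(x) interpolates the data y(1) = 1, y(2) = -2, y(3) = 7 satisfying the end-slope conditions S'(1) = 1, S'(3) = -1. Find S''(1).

-31

Let M_i = S''(x_i). Step sizes h_i = 1, 1; slopes of the chords Δ_i = (y_(i+1) - y_i)/h_i = -3, 9.
  1·M_0 + 4·M_1 + 1·M_2 = 6(Δ_1 - Δ_0) = 72
Clamped end conditions give two more equations: 2h_0·M_0 + h_0·M_1 = 6(Δ_0 - S'(1)) = -24 and h_1·M_1 + 2h_1·M_2 = 6(S'(3) - Δ_1) = -60.
Solving the tridiagonal system: M_0 = -31, M_1 = 38, M_2 = -49.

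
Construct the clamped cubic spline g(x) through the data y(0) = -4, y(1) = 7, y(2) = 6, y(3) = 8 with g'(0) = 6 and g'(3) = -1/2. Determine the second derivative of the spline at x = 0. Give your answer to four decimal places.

Put m_i = g'' at the i-th knot. Here h = (1, 1, 1) and Δ = (11, -1, 2), so the interior equations h_(i-1)·m_(i-1) + 2(h_(i-1)+h_i)·m_i + h_i·m_(i+1) = 6(Δ_i − Δ_(i-1)) read
  1·m_0 + 4·m_1 + 1·m_2 = 6(Δ_1 - Δ_0) = -72
  1·m_1 + 4·m_2 + 1·m_3 = 6(Δ_2 - Δ_1) = 18
Clamped end conditions give two more equations: 2h_0·m_0 + h_0·m_1 = 6(Δ_0 - g'(0)) = 30 and h_2·m_2 + 2h_2·m_3 = 6(g'(3) - Δ_2) = -15.
Solving: m_0 = 89/3, m_1 = -88/3, m_2 = 47/3, m_3 = -46/3.

29.6667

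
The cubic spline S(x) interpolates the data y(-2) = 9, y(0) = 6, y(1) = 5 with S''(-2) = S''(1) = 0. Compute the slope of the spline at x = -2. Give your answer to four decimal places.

-1.6667

Let M_i = S''(x_i). Step sizes h_i = 2, 1; slopes of the chords Δ_i = (y_(i+1) - y_i)/h_i = -3/2, -1.
  2·M_0 + 6·M_1 + 1·M_2 = 6(Δ_1 - Δ_0) = 3
Natural end conditions: M_0 = M_2 = 0.
Hence M_0 = 0, M_1 = 1/2, M_2 = 0.
On [-2, 0], S'(x) = b_0 + 2c_0·(x + 2) + 3d_0·(x + 2)² with b_0 = Δ_0 - h_0(2M_0 + M_1)/6 = -5/3, c_0 = M_0/2 = 0, d_0 = (M_1 - M_0)/(6h_0) = 1/24. So S'(-2) = -5/3.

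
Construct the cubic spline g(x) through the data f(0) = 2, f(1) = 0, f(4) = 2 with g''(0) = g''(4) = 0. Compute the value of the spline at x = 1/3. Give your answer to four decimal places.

Write M_i for g''(x_i). With h_i = 1, 3 and divided differences Δ_i = -2, 2/3, the continuity of g' gives the tridiagonal system
  1·M_0 + 8·M_1 + 3·M_2 = 6(Δ_1 - Δ_0) = 16
Natural end conditions: M_0 = M_2 = 0.
Hence M_0 = 0, M_1 = 2, M_2 = 0.
On [0, 1], g(x) = 2 - 7/3·x + 0·x² + 1/3·x³.
With x = 1/3: g(1/3) = 100/81.

1.2346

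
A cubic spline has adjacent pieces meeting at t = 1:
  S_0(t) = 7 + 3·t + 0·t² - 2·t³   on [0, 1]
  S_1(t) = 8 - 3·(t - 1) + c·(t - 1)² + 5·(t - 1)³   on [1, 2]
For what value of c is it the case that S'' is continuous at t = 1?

-6

S_0''(t) = 0 - 12·t, so S_0''(1) = -12. On the right, S_1''(1) = 2c, so c = -6.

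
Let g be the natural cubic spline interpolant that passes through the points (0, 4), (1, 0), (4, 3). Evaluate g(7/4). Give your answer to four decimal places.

Write M_i for g''(x_i). With h_i = 1, 3 and divided differences Δ_i = -4, 1, the continuity of g' gives the tridiagonal system
  1·M_0 + 8·M_1 + 3·M_2 = 6(Δ_1 - Δ_0) = 30
Natural end conditions: M_0 = M_2 = 0.
Solving: M_0 = 0, M_1 = 15/4, M_2 = 0.
On [1, 4], g(t) = 0 - 11/4·(t - 1) + 15/8·(t - 1)² - 5/24·(t - 1)³.
With (t - 1) = 3/4: g(7/4) = -561/512.

-1.0957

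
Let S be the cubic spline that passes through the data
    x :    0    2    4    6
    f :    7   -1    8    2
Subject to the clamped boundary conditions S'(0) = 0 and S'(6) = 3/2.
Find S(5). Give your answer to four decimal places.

Write σ_i for S''(x_i). With h_i = 2, 2, 2 and divided differences Δ_i = -4, 9/2, -3, the continuity of S' gives the tridiagonal system
  2·σ_0 + 8·σ_1 + 2·σ_2 = 6(Δ_1 - Δ_0) = 51
  2·σ_1 + 8·σ_2 + 2·σ_3 = 6(Δ_2 - Δ_1) = -45
Clamped end conditions give two more equations: 2h_0·σ_0 + h_0·σ_1 = 6(Δ_0 - S'(0)) = -24 and h_2·σ_2 + 2h_2·σ_3 = 6(S'(6) - Δ_2) = 27.
Solving: σ_0 = -61/5, σ_1 = 62/5, σ_2 = -119/10, σ_3 = 127/10.
On [4, 6], S(x) = 8 + 7/10·(x - 4) - 119/20·(x - 4)² + 41/20·(x - 4)³.
With (x - 4) = 1: S(5) = 24/5.

4.8000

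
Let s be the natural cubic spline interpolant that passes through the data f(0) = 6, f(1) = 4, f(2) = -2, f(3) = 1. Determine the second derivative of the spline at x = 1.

-10

Put M_i = s'' at the i-th knot. Here h = (1, 1, 1) and Δ = (-2, -6, 3), so the interior equations h_(i-1)·M_(i-1) + 2(h_(i-1)+h_i)·M_i + h_i·M_(i+1) = 6(Δ_i − Δ_(i-1)) read
  1·M_0 + 4·M_1 + 1·M_2 = 6(Δ_1 - Δ_0) = -24
  1·M_1 + 4·M_2 + 1·M_3 = 6(Δ_2 - Δ_1) = 54
Natural end conditions: M_0 = M_3 = 0.
Forward elimination and back-substitution give M_0 = 0, M_1 = -10, M_2 = 16, M_3 = 0.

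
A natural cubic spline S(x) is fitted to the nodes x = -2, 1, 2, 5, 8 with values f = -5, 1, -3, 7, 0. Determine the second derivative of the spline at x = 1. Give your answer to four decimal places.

-5.5000

Put σ_i = S'' at the i-th knot. Here h = (3, 1, 3, 3) and Δ = (2, -4, 10/3, -7/3), so the interior equations h_(i-1)·σ_(i-1) + 2(h_(i-1)+h_i)·σ_i + h_i·σ_(i+1) = 6(Δ_i − Δ_(i-1)) read
  3·σ_0 + 8·σ_1 + 1·σ_2 = 6(Δ_1 - Δ_0) = -36
  1·σ_1 + 8·σ_2 + 3·σ_3 = 6(Δ_2 - Δ_1) = 44
  3·σ_2 + 12·σ_3 + 3·σ_4 = 6(Δ_3 - Δ_2) = -34
Natural end conditions: σ_0 = σ_4 = 0.
Forward elimination and back-substitution give σ_0 = 0, σ_1 = -11/2, σ_2 = 8, σ_3 = -29/6, σ_4 = 0.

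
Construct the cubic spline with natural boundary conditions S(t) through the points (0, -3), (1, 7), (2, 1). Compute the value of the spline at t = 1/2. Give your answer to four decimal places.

3.5000

Let M_i = S''(x_i). Step sizes h_i = 1, 1; slopes of the chords Δ_i = (y_(i+1) - y_i)/h_i = 10, -6.
  1·M_0 + 4·M_1 + 1·M_2 = 6(Δ_1 - Δ_0) = -96
Natural end conditions: M_0 = M_2 = 0.
Solving: M_0 = 0, M_1 = -24, M_2 = 0.
On [0, 1], S(t) = -3 + 14·t + 0·t² - 4·t³.
With t = 1/2: S(1/2) = 7/2.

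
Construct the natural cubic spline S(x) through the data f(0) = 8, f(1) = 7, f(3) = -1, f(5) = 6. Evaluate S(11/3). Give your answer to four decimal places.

-0.3838

Let σ_i = S''(x_i). Step sizes h_i = 1, 2, 2; slopes of the chords Δ_i = (y_(i+1) - y_i)/h_i = -1, -4, 7/2.
  1·σ_0 + 6·σ_1 + 2·σ_2 = 6(Δ_1 - Δ_0) = -18
  2·σ_1 + 8·σ_2 + 2·σ_3 = 6(Δ_2 - Δ_1) = 45
Natural end conditions: σ_0 = σ_3 = 0.
Solving: σ_0 = 0, σ_1 = -117/22, σ_2 = 153/22, σ_3 = 0.
On [3, 5], S(x) = -1 - 25/22·(x - 3) + 153/44·(x - 3)² - 51/88·(x - 3)³.
With (x - 3) = 2/3: S(11/3) = -38/99.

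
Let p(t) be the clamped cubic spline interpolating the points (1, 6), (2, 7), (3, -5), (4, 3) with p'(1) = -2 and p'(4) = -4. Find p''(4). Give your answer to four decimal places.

-64.1333

Put m_i = p'' at the i-th knot. Here h = (1, 1, 1) and Δ = (1, -12, 8), so the interior equations h_(i-1)·m_(i-1) + 2(h_(i-1)+h_i)·m_i + h_i·m_(i+1) = 6(Δ_i − Δ_(i-1)) read
  1·m_0 + 4·m_1 + 1·m_2 = 6(Δ_1 - Δ_0) = -78
  1·m_1 + 4·m_2 + 1·m_3 = 6(Δ_2 - Δ_1) = 120
Clamped end conditions give two more equations: 2h_0·m_0 + h_0·m_1 = 6(Δ_0 - p'(1)) = 18 and h_2·m_2 + 2h_2·m_3 = 6(p'(4) - Δ_2) = -72.
Solving the tridiagonal system: m_0 = 442/15, m_1 = -614/15, m_2 = 844/15, m_3 = -962/15.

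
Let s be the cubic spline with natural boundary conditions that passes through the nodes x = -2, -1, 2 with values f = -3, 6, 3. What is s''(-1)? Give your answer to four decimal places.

Put M_i = s'' at the i-th knot. Here h = (1, 3) and Δ = (9, -1), so the interior equations h_(i-1)·M_(i-1) + 2(h_(i-1)+h_i)·M_i + h_i·M_(i+1) = 6(Δ_i − Δ_(i-1)) read
  1·M_0 + 8·M_1 + 3·M_2 = 6(Δ_1 - Δ_0) = -60
Natural end conditions: M_0 = M_2 = 0.
Solving the tridiagonal system: M_0 = 0, M_1 = -15/2, M_2 = 0.

-7.5000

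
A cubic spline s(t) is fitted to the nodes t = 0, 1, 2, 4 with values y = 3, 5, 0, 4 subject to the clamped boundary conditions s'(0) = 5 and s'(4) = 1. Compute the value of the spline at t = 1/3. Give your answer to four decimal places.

4.4579

Write M_i for s''(x_i). With h_i = 1, 1, 2 and divided differences Δ_i = 2, -5, 2, the continuity of s' gives the tridiagonal system
  1·M_0 + 4·M_1 + 1·M_2 = 6(Δ_1 - Δ_0) = -42
  1·M_1 + 6·M_2 + 2·M_3 = 6(Δ_2 - Δ_1) = 42
Clamped end conditions give two more equations: 2h_0·M_0 + h_0·M_1 = 6(Δ_0 - s'(0)) = -18 and h_2·M_2 + 2h_2·M_3 = 6(s'(4) - Δ_2) = -6.
Solving: M_0 = -29/11, M_1 = -140/11, M_2 = 127/11, M_3 = -80/11.
On [0, 1], s(t) = 3 + 5·t - 29/22·t² - 37/22·t³.
With t = 1/3: s(1/3) = 1324/297.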